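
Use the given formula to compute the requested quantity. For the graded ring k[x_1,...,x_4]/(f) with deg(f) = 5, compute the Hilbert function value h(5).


For R = k[x_1,...,x_n]/(f) with f homogeneous of degree e:
The Hilbert series is (1 - t^e)/(1 - t)^n.
So h(d) = C(d+n-1, n-1) - C(d-e+n-1, n-1) for d >= e.
With n=4, e=5, d=5:
C(5+4-1, 4-1) = C(8, 3) = 56
C(5-5+4-1, 4-1) = C(3, 3) = 1
h(5) = 56 - 1 = 55

55


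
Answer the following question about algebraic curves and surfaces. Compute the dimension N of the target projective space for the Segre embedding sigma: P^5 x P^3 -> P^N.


The Segre embedding maps P^m x P^n into P^N via
all products of coordinates from each factor.
N = (m+1)(n+1) - 1
N = (5+1)(3+1) - 1
N = 6*4 - 1
N = 24 - 1 = 23

23


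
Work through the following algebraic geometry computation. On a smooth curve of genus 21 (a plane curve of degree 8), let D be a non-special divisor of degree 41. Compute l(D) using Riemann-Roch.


First, compute the genus of a smooth plane curve of degree 8:
g = (d-1)(d-2)/2 = (8-1)(8-2)/2 = 21
For a non-special divisor D (i.e., h^1(D) = 0), Riemann-Roch gives:
l(D) = deg(D) - g + 1
Since deg(D) = 41 >= 2g - 1 = 41, D is non-special.
l(D) = 41 - 21 + 1 = 21

21


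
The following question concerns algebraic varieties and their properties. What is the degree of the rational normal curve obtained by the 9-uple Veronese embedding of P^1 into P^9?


The rational normal curve in P^9 is the image of P^1 under the 9-uple Veronese.
A general hyperplane in P^9 pulls back to a degree-9 form on P^1, which has 9 zeros,
so the curve meets a general hyperplane in 9 points. Degree = 9.

9


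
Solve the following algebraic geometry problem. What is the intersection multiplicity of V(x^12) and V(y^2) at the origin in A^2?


The intersection multiplicity of V(x^a) and V(y^b) at the origin is:
I(O; V(x^12), V(y^2)) = dim_k(k[x,y]/(x^12, y^2))
A basis for k[x,y]/(x^12, y^2) is the set of monomials x^i * y^j
where 0 <= i < 12 and 0 <= j < 2.
The number of such monomials is 12 * 2 = 24

24


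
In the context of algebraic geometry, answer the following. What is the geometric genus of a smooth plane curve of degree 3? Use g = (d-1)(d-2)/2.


Using the genus formula for smooth plane curves:
g = (d-1)(d-2)/2
g = (3-1)(3-2)/2
g = 2*1/2
g = 2/2 = 1

1


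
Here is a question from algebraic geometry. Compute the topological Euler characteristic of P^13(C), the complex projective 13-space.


The complex projective space P^13 has one cell in each even real dimension 0, 2, ..., 26.
The cohomology groups are H^{2k}(P^13) = Z for k = 0,...,13, and 0 otherwise.
Euler characteristic = sum of Betti numbers = 1 per even-dimensional cohomology group.
chi(P^13) = 13 + 1 = 14

14


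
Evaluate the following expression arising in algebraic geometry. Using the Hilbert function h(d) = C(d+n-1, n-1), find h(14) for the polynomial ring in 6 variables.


The Hilbert function for the polynomial ring in 6 variables is:
h(d) = C(d+n-1, n-1)
h(14) = C(14+6-1, 6-1) = C(19, 5)
= 19! / (5! * 14!)
= 11628

11628


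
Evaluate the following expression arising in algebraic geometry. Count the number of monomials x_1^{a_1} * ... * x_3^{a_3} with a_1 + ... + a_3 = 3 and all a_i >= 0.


The number of degree-3 monomials in 3 variables is C(d+n-1, n-1).
= C(3+3-1, 3-1) = C(5, 2)
= 10

10


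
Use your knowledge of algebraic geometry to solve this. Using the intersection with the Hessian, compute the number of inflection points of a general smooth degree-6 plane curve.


For a general smooth plane curve C of degree d, the inflection points are
the intersection of C with its Hessian curve, which has degree 3(d-2).
By Bezout, the total intersection number is d * 3(d-2) = 6 * 12 = 72.
For a general curve every flex is ordinary, so each contributes
multiplicity 1 to C·Hess(C), and the number of distinct inflection
points is 3d(d-2).
Inflection points = 3*6*(6-2) = 3*6*4 = 72

72


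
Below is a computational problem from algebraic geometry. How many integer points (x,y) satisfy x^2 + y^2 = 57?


Systematically check integer values of x where x^2 <= 57.
For each valid x, check if 57 - x^2 is a perfect square.
Total integer solutions found: 0

0


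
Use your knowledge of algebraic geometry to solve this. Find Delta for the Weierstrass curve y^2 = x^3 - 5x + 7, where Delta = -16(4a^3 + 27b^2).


Compute each component:
4a^3 = 4*(-5)^3 = 4*(-125) = -500
27b^2 = 27*7^2 = 27*49 = 1323
4a^3 + 27b^2 = -500 + 1323 = 823
Delta = -16*823 = -13168

-13168


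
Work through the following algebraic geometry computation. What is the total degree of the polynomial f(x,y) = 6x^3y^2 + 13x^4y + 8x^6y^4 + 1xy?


Examine each term for its total degree (sum of exponents).
  Term '6x^3y^2' has total degree 3+2 = 5.
  Term '13x^4y' has total degree 4+1 = 5.
  Term '8x^6y^4' has total degree 6+4 = 10.
  Term '1xy' has total degree 1+1 = 2.
The maximum total degree among all terms is 10.

10


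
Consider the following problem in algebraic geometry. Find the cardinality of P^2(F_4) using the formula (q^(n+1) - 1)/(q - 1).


P^2(F_4) has (q^(n+1) - 1)/(q - 1) points.
= 4^2 + 4^1 + 4^0
= 16 + 4 + 1
= 21

21


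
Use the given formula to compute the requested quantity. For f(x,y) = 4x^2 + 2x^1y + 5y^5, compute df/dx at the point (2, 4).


df/dx = 2*4*x^1 + 1*2*x^0*y
At (2,4): 2*4*2^1 + 1*2*2^0*4
= 16 + 8
= 24

24


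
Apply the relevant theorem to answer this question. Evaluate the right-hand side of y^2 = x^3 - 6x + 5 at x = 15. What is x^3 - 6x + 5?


Compute x^3 - 6x + 5 at x = 15:
x^3 = 15^3 = 3375
(-6)*x = (-6)*15 = -90
Sum: 3375 - 90 + 5 = 3290

3290


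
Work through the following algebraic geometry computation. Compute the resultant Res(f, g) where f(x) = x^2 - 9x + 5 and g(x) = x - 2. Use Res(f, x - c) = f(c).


For Res(f, x - c), we evaluate f at x = c.
f(2) = 2^2 - 9*2 + 5
= 4 - 18 + 5
= -14 + 5 = -9
Res(f, g) = -9

-9


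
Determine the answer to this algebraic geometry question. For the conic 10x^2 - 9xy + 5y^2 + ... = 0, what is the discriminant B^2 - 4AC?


The discriminant of a conic Ax^2 + Bxy + Cy^2 + ... = 0 is B^2 - 4AC.
B^2 = (-9)^2 = 81
4AC = 4*10*5 = 200
Discriminant = 81 - 200 = -119

-119


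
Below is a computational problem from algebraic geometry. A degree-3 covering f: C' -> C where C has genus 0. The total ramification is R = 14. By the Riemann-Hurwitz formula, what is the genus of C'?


Riemann-Hurwitz formula: 2g' - 2 = d(2g - 2) + R
Given: d = 3, g = 0, R = 14
2g' - 2 = 3*(2*0 - 2) + 14
2g' - 2 = 3*(-2) + 14
2g' - 2 = -6 + 14 = 8
2g' = 10
g' = 5

5


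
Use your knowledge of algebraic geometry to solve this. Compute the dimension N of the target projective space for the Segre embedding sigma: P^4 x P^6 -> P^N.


The Segre embedding maps P^m x P^n into P^N via
all products of coordinates from each factor.
N = (m+1)(n+1) - 1
N = (4+1)(6+1) - 1
N = 5*7 - 1
N = 35 - 1 = 34

34


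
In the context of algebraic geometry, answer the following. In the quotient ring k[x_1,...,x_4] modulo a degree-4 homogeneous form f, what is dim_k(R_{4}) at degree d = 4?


For R = k[x_1,...,x_n]/(f) with f homogeneous of degree e:
The Hilbert series is (1 - t^e)/(1 - t)^n.
So h(d) = C(d+n-1, n-1) - C(d-e+n-1, n-1) for d >= e.
With n=4, e=4, d=4:
C(4+4-1, 4-1) = C(7, 3) = 35
C(4-4+4-1, 4-1) = C(3, 3) = 1
h(4) = 35 - 1 = 34

34


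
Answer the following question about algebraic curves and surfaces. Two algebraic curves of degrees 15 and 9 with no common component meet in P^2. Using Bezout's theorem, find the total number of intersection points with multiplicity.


Bezout's theorem states the intersection count equals the product of degrees.
Intersection count = 15 * 9 = 135

135


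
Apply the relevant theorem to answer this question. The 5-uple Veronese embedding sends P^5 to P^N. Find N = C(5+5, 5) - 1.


The Veronese embedding v_d: P^n -> P^N maps each point to all
degree-d monomials in n+1 homogeneous coordinates.
N = C(n+d, d) - 1
N = C(5+5, 5) - 1
N = C(10, 5) - 1
C(10, 5) = 252
N = 252 - 1 = 251

251


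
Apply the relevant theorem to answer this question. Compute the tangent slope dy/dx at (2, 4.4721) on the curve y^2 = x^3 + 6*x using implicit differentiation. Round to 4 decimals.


Using implicit differentiation of y^2 = x^3 + 6*x:
2y * dy/dx = 3x^2 + 6
dy/dx = (3x^2 + 6)/(2y)
Numerator: 3*2^2 + 6 = 18
Denominator: 2*4.4721 = 8.9442
dy/dx = 18/8.9442 = 2.0125

2.0125


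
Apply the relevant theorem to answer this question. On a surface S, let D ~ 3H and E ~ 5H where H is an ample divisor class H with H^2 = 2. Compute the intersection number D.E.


Using bilinearity of the intersection pairing on a surface S:
(aH).(bH) = ab * (H.H)
We have H^2 = 2.
D.E = (3H).(5H) = 3*5*2
= 15*2
= 30

30


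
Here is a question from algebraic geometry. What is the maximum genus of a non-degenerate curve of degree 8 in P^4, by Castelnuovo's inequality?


Castelnuovo's bound: write d - 1 = m(r-1) + epsilon with 0 <= epsilon < r-1.
d - 1 = 8 - 1 = 7
r - 1 = 4 - 1 = 3
7 = 2*3 + 1, so m = 2, epsilon = 1
pi(d, r) = m(m-1)(r-1)/2 + m*epsilon
= 2*1*3/2 + 2*1
= 6/2 + 2
= 3 + 2 = 5

5


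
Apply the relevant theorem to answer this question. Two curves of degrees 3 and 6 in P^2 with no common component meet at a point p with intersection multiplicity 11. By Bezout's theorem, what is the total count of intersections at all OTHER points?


By Bezout's theorem, the total intersection number is d1 * d2.
Total = 3 * 6 = 18
Intersection multiplicity at p = 11
Remaining intersections = 18 - 11 = 7

7


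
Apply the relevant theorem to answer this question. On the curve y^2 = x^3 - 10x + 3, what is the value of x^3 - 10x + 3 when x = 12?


Compute x^3 - 10x + 3 at x = 12:
x^3 = 12^3 = 1728
(-10)*x = (-10)*12 = -120
Sum: 1728 - 120 + 3 = 1611

1611


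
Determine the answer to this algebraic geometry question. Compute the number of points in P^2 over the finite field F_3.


P^2(F_3) has (q^(n+1) - 1)/(q - 1) points.
= 3^2 + 3^1 + 3^0
= 9 + 3 + 1
= 13

13


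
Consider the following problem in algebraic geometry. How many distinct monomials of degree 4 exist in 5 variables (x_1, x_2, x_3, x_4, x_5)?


The number of degree-4 monomials in 5 variables is C(d+n-1, n-1).
= C(4+5-1, 5-1) = C(8, 4)
= 70

70


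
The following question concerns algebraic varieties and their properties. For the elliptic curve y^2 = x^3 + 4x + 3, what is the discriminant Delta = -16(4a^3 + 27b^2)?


Compute each component:
4a^3 = 4*4^3 = 4*64 = 256
27b^2 = 27*3^2 = 27*9 = 243
4a^3 + 27b^2 = 256 + 243 = 499
Delta = -16*499 = -7984

-7984


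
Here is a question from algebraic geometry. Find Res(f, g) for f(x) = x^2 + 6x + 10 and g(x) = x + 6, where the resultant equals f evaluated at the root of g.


For Res(f, x - c), we evaluate f at x = c.
f(-6) = (-6)^2 + 6*(-6) + 10
= 36 - 36 + 10
= 0 + 10 = 10
Res(f, g) = 10

10


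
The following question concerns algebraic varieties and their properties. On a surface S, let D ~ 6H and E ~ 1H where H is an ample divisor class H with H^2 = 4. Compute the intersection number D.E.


Using bilinearity of the intersection pairing on a surface S:
(aH).(bH) = ab * (H.H)
We have H^2 = 4.
D.E = (6H).(1H) = 6*1*4
= 6*4
= 24

24


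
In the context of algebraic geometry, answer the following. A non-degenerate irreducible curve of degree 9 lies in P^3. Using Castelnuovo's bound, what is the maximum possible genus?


Castelnuovo's bound: write d - 1 = m(r-1) + epsilon with 0 <= epsilon < r-1.
d - 1 = 9 - 1 = 8
r - 1 = 3 - 1 = 2
8 = 4*2 + 0, so m = 4, epsilon = 0
pi(d, r) = m(m-1)(r-1)/2 + m*epsilon
= 4*3*2/2 + 4*0
= 24/2 + 0
= 12 + 0 = 12

12


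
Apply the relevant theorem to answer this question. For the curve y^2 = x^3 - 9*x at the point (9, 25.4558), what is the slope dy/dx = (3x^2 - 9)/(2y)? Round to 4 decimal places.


Using implicit differentiation of y^2 = x^3 - 9*x:
2y * dy/dx = 3x^2 - 9
dy/dx = (3x^2 - 9)/(2y)
Numerator: 3*9^2 - 9 = 234
Denominator: 2*25.4558 = 50.9116
dy/dx = 234/50.9116 = 4.5962

4.5962


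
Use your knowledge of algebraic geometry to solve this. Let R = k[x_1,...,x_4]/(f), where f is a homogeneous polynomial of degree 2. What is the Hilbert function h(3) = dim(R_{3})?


For R = k[x_1,...,x_n]/(f) with f homogeneous of degree e:
The Hilbert series is (1 - t^e)/(1 - t)^n.
So h(d) = C(d+n-1, n-1) - C(d-e+n-1, n-1) for d >= e.
With n=4, e=2, d=3:
C(3+4-1, 4-1) = C(6, 3) = 20
C(3-2+4-1, 4-1) = C(4, 3) = 4
h(3) = 20 - 4 = 16

16


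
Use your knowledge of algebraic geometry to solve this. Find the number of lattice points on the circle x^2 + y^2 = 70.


Systematically check integer values of x where x^2 <= 70.
For each valid x, check if 70 - x^2 is a perfect square.
Total integer solutions found: 0

0


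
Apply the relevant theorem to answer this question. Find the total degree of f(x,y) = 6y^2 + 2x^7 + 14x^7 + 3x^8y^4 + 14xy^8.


Examine each term for its total degree (sum of exponents).
  Term '6y^2' has total degree 0+2 = 2.
  Term '2x^7' has total degree 7+0 = 7.
  Term '14x^7' has total degree 7+0 = 7.
  Term '3x^8y^4' has total degree 8+4 = 12.
  Term '14xy^8' has total degree 1+8 = 9.
The maximum total degree among all terms is 12.

12


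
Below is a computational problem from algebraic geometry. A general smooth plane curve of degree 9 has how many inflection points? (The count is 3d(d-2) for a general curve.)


For a general smooth plane curve C of degree d, the inflection points are
the intersection of C with its Hessian curve, which has degree 3(d-2).
By Bezout, the total intersection number is d * 3(d-2) = 9 * 21 = 189.
For a general curve every flex is ordinary, so each contributes
multiplicity 1 to C·Hess(C), and the number of distinct inflection
points is 3d(d-2).
Inflection points = 3*9*(9-2) = 3*9*7 = 189

189


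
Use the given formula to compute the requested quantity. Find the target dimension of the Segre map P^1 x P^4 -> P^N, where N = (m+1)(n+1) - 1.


The Segre embedding maps P^m x P^n into P^N via
all products of coordinates from each factor.
N = (m+1)(n+1) - 1
N = (1+1)(4+1) - 1
N = 2*5 - 1
N = 10 - 1 = 9

9


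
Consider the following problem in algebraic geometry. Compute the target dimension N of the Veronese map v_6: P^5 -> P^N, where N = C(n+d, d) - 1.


The Veronese embedding v_d: P^n -> P^N maps each point to all
degree-d monomials in n+1 homogeneous coordinates.
N = C(n+d, d) - 1
N = C(5+6, 6) - 1
N = C(11, 6) - 1
C(11, 6) = 462
N = 462 - 1 = 461

461


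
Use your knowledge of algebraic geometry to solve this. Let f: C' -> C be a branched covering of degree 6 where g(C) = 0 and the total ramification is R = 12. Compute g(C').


Riemann-Hurwitz formula: 2g' - 2 = d(2g - 2) + R
Given: d = 6, g = 0, R = 12
2g' - 2 = 6*(2*0 - 2) + 12
2g' - 2 = 6*(-2) + 12
2g' - 2 = -12 + 12 = 0
2g' = 2
g' = 1

1


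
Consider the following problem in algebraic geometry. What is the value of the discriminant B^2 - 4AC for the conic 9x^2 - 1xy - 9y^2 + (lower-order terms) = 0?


The discriminant of a conic Ax^2 + Bxy + Cy^2 + ... = 0 is B^2 - 4AC.
B^2 = (-1)^2 = 1
4AC = 4*9*(-9) = -324
Discriminant = 1 + 324 = 325

325


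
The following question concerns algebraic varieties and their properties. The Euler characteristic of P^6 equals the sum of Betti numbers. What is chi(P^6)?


The complex projective space P^6 has one cell in each even real dimension 0, 2, ..., 12.
The cohomology groups are H^{2k}(P^6) = Z for k = 0,...,6, and 0 otherwise.
Euler characteristic = sum of Betti numbers = 1 per even-dimensional cohomology group.
chi(P^6) = 6 + 1 = 7

7


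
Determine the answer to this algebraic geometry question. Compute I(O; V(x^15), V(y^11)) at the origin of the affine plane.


The intersection multiplicity of V(x^a) and V(y^b) at the origin is:
I(O; V(x^15), V(y^11)) = dim_k(k[x,y]/(x^15, y^11))
A basis for k[x,y]/(x^15, y^11) is the set of monomials x^i * y^j
where 0 <= i < 15 and 0 <= j < 11.
The number of such monomials is 15 * 11 = 165

165


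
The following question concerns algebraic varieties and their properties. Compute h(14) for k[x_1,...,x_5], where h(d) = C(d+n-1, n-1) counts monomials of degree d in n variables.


The Hilbert function for the polynomial ring in 5 variables is:
h(d) = C(d+n-1, n-1)
h(14) = C(14+5-1, 5-1) = C(18, 4)
= 18! / (4! * 14!)
= 3060

3060


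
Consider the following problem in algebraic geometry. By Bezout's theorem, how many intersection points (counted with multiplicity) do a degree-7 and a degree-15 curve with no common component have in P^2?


Bezout's theorem states the intersection count equals the product of degrees.
Intersection count = 7 * 15 = 105

105


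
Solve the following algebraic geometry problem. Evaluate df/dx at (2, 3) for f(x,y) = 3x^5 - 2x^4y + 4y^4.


df/dx = 5*3*x^4 + 4*(-2)*x^3*y
At (2,3): 5*3*2^4 + 4*(-2)*2^3*3
= 240 - 192
= 48

48


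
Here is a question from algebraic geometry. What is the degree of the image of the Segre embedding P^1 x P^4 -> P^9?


The degree of the Segre variety P^1 x P^4 is C(m+n, m).
= C(5, 1)
= 5

5


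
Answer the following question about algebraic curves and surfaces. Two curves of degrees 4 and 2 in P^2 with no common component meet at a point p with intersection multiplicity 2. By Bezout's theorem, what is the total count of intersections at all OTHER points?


By Bezout's theorem, the total intersection number is d1 * d2.
Total = 4 * 2 = 8
Intersection multiplicity at p = 2
Remaining intersections = 8 - 2 = 6

6


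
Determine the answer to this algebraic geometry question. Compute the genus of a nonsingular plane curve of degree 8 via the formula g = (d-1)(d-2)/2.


Using the genus formula for smooth plane curves:
g = (d-1)(d-2)/2
g = (8-1)(8-2)/2
g = 7*6/2
g = 42/2 = 21

21


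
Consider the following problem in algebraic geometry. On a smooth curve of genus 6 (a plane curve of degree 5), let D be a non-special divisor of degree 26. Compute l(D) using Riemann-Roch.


First, compute the genus of a smooth plane curve of degree 5:
g = (d-1)(d-2)/2 = (5-1)(5-2)/2 = 6
For a non-special divisor D (i.e., h^1(D) = 0), Riemann-Roch gives:
l(D) = deg(D) - g + 1
Since deg(D) = 26 >= 2g - 1 = 11, D is non-special.
l(D) = 26 - 6 + 1 = 21

21


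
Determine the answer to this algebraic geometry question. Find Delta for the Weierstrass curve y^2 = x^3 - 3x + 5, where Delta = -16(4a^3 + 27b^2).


Compute each component:
4a^3 = 4*(-3)^3 = 4*(-27) = -108
27b^2 = 27*5^2 = 27*25 = 675
4a^3 + 27b^2 = -108 + 675 = 567
Delta = -16*567 = -9072

-9072


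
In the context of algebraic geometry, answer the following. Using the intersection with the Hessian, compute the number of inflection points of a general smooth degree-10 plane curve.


For a general smooth plane curve C of degree d, the inflection points are
the intersection of C with its Hessian curve, which has degree 3(d-2).
By Bezout, the total intersection number is d * 3(d-2) = 10 * 24 = 240.
For a general curve every flex is ordinary, so each contributes
multiplicity 1 to C·Hess(C), and the number of distinct inflection
points is 3d(d-2).
Inflection points = 3*10*(10-2) = 3*10*8 = 240

240


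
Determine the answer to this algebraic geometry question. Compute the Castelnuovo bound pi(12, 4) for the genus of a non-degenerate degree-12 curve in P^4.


Castelnuovo's bound: write d - 1 = m(r-1) + epsilon with 0 <= epsilon < r-1.
d - 1 = 12 - 1 = 11
r - 1 = 4 - 1 = 3
11 = 3*3 + 2, so m = 3, epsilon = 2
pi(d, r) = m(m-1)(r-1)/2 + m*epsilon
= 3*2*3/2 + 3*2
= 18/2 + 6
= 9 + 6 = 15

15


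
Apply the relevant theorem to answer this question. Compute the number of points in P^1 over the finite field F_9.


P^1(F_9) has (q^(n+1) - 1)/(q - 1) points.
= 9^1 + 9^0
= 9 + 1
= 10

10


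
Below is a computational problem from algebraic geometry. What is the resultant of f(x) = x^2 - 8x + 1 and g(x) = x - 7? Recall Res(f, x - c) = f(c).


For Res(f, x - c), we evaluate f at x = c.
f(7) = 7^2 - 8*7 + 1
= 49 - 56 + 1
= -7 + 1 = -6
Res(f, g) = -6

-6


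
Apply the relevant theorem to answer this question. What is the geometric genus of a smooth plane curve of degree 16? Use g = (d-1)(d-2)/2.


Using the genus formula for smooth plane curves:
g = (d-1)(d-2)/2
g = (16-1)(16-2)/2
g = 15*14/2
g = 210/2 = 105

105


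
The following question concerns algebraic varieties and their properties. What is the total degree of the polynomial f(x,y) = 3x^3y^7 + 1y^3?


Examine each term for its total degree (sum of exponents).
  Term '3x^3y^7' has total degree 3+7 = 10.
  Term '1y^3' has total degree 0+3 = 3.
The maximum total degree among all terms is 10.

10


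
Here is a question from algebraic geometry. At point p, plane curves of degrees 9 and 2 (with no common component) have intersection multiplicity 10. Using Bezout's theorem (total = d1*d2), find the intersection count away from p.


By Bezout's theorem, the total intersection number is d1 * d2.
Total = 9 * 2 = 18
Intersection multiplicity at p = 10
Remaining intersections = 18 - 10 = 8

8


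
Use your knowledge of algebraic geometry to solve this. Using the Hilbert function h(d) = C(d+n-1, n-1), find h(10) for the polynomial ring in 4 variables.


The Hilbert function for the polynomial ring in 4 variables is:
h(d) = C(d+n-1, n-1)
h(10) = C(10+4-1, 4-1) = C(13, 3)
= 13! / (3! * 10!)
= 286

286


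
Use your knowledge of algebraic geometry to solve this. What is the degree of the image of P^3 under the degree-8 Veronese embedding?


The Veronese variety v_8(P^3) has degree d^r.
d^r = 8^3 = 512

512


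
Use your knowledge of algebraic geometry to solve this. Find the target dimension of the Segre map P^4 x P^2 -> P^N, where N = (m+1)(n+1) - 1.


The Segre embedding maps P^m x P^n into P^N via
all products of coordinates from each factor.
N = (m+1)(n+1) - 1
N = (4+1)(2+1) - 1
N = 5*3 - 1
N = 15 - 1 = 14

14


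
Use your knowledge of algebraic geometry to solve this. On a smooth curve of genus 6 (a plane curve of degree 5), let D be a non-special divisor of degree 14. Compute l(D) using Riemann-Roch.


First, compute the genus of a smooth plane curve of degree 5:
g = (d-1)(d-2)/2 = (5-1)(5-2)/2 = 6
For a non-special divisor D (i.e., h^1(D) = 0), Riemann-Roch gives:
l(D) = deg(D) - g + 1
Since deg(D) = 14 >= 2g - 1 = 11, D is non-special.
l(D) = 14 - 6 + 1 = 9

9


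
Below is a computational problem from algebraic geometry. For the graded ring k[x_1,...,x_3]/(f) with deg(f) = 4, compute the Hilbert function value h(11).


For R = k[x_1,...,x_n]/(f) with f homogeneous of degree e:
The Hilbert series is (1 - t^e)/(1 - t)^n.
So h(d) = C(d+n-1, n-1) - C(d-e+n-1, n-1) for d >= e.
With n=3, e=4, d=11:
C(11+3-1, 3-1) = C(13, 2) = 78
C(11-4+3-1, 3-1) = C(9, 2) = 36
h(11) = 78 - 36 = 42

42


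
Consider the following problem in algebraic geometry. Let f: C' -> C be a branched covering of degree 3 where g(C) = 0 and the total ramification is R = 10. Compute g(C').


Riemann-Hurwitz formula: 2g' - 2 = d(2g - 2) + R
Given: d = 3, g = 0, R = 10
2g' - 2 = 3*(2*0 - 2) + 10
2g' - 2 = 3*(-2) + 10
2g' - 2 = -6 + 10 = 4
2g' = 6
g' = 3

3


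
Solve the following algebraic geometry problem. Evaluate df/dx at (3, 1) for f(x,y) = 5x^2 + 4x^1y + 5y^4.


df/dx = 2*5*x^1 + 1*4*x^0*y
At (3,1): 2*5*3^1 + 1*4*3^0*1
= 30 + 4
= 34

34


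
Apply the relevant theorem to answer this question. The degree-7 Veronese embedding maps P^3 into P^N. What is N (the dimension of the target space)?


The Veronese embedding v_d: P^n -> P^N maps each point to all
degree-d monomials in n+1 homogeneous coordinates.
N = C(n+d, d) - 1
N = C(3+7, 7) - 1
N = C(10, 7) - 1
C(10, 7) = 120
N = 120 - 1 = 119

119


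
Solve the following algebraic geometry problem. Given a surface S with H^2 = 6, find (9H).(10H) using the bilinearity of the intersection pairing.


Using bilinearity of the intersection pairing on a surface S:
(aH).(bH) = ab * (H.H)
We have H^2 = 6.
D.E = (9H).(10H) = 9*10*6
= 90*6
= 540

540


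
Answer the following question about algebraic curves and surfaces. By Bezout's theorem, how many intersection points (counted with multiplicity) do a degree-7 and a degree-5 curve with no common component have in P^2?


Bezout's theorem states the intersection count equals the product of degrees.
Intersection count = 7 * 5 = 35

35


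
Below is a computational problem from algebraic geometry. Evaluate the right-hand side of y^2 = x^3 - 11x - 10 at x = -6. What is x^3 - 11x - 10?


Compute x^3 - 11x - 10 at x = -6:
x^3 = (-6)^3 = -216
(-11)*x = (-11)*(-6) = 66
Sum: -216 + 66 - 10 = -160

-160


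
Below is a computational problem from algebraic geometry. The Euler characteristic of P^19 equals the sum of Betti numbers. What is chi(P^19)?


The complex projective space P^19 has one cell in each even real dimension 0, 2, ..., 38.
The cohomology groups are H^{2k}(P^19) = Z for k = 0,...,19, and 0 otherwise.
Euler characteristic = sum of Betti numbers = 1 per even-dimensional cohomology group.
chi(P^19) = 19 + 1 = 20

20


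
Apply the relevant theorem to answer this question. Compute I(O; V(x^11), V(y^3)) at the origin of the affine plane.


The intersection multiplicity of V(x^a) and V(y^b) at the origin is:
I(O; V(x^11), V(y^3)) = dim_k(k[x,y]/(x^11, y^3))
A basis for k[x,y]/(x^11, y^3) is the set of monomials x^i * y^j
where 0 <= i < 11 and 0 <= j < 3.
The number of such monomials is 11 * 3 = 33

33


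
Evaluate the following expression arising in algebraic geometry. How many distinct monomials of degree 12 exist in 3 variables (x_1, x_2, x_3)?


The number of degree-12 monomials in 3 variables is C(d+n-1, n-1).
= C(12+3-1, 3-1) = C(14, 2)
= 91

91


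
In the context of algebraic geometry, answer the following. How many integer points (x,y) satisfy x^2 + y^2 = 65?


Systematically check integer values of x where x^2 <= 65.
For each valid x, check if 65 - x^2 is a perfect square.
x=1: 65 - 1 = 64, sqrt = 8 (valid)
x=4: 65 - 16 = 49, sqrt = 7 (valid)
x=7: 65 - 49 = 16, sqrt = 4 (valid)
x=8: 65 - 64 = 1, sqrt = 1 (valid)
Total integer solutions found: 16

16


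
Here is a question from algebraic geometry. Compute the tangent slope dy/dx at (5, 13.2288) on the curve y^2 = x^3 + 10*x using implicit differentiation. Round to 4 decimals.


Using implicit differentiation of y^2 = x^3 + 10*x:
2y * dy/dx = 3x^2 + 10
dy/dx = (3x^2 + 10)/(2y)
Numerator: 3*5^2 + 10 = 85
Denominator: 2*13.2288 = 26.4576
dy/dx = 85/26.4576 = 3.2127

3.2127


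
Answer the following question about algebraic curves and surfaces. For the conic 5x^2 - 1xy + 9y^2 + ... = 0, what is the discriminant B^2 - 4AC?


The discriminant of a conic Ax^2 + Bxy + Cy^2 + ... = 0 is B^2 - 4AC.
B^2 = (-1)^2 = 1
4AC = 4*5*9 = 180
Discriminant = 1 - 180 = -179

-179


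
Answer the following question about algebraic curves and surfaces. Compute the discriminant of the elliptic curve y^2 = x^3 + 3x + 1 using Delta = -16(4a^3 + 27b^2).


Compute each component:
4a^3 = 4*3^3 = 4*27 = 108
27b^2 = 27*1^2 = 27*1 = 27
4a^3 + 27b^2 = 108 + 27 = 135
Delta = -16*135 = -2160

-2160


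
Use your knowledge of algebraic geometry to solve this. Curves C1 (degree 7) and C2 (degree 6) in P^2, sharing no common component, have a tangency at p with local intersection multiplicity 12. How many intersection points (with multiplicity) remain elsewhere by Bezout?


By Bezout's theorem, the total intersection number is d1 * d2.
Total = 7 * 6 = 42
Intersection multiplicity at p = 12
Remaining intersections = 42 - 12 = 30

30


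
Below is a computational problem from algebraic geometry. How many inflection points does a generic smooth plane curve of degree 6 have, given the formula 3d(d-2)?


For a general smooth plane curve C of degree d, the inflection points are
the intersection of C with its Hessian curve, which has degree 3(d-2).
By Bezout, the total intersection number is d * 3(d-2) = 6 * 12 = 72.
For a general curve every flex is ordinary, so each contributes
multiplicity 1 to C·Hess(C), and the number of distinct inflection
points is 3d(d-2).
Inflection points = 3*6*(6-2) = 3*6*4 = 72

72


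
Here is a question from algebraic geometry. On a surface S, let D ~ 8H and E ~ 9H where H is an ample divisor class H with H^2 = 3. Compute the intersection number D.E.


Using bilinearity of the intersection pairing on a surface S:
(aH).(bH) = ab * (H.H)
We have H^2 = 3.
D.E = (8H).(9H) = 8*9*3
= 72*3
= 216

216


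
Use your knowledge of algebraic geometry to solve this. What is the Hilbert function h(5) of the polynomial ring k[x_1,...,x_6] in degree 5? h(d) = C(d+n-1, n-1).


The Hilbert function for the polynomial ring in 6 variables is:
h(d) = C(d+n-1, n-1)
h(5) = C(5+6-1, 6-1) = C(10, 5)
= 10! / (5! * 5!)
= 252

252


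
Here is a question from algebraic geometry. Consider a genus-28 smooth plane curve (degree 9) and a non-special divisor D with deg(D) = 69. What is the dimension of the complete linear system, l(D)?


First, compute the genus of a smooth plane curve of degree 9:
g = (d-1)(d-2)/2 = (9-1)(9-2)/2 = 28
For a non-special divisor D (i.e., h^1(D) = 0), Riemann-Roch gives:
l(D) = deg(D) - g + 1
Since deg(D) = 69 >= 2g - 1 = 55, D is non-special.
l(D) = 69 - 28 + 1 = 42

42


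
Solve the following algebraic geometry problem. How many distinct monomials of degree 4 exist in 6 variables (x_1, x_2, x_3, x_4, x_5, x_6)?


The number of degree-4 monomials in 6 variables is C(d+n-1, n-1).
= C(4+6-1, 6-1) = C(9, 5)
= 126

126


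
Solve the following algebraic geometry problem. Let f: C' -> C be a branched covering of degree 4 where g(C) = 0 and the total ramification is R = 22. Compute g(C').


Riemann-Hurwitz formula: 2g' - 2 = d(2g - 2) + R
Given: d = 4, g = 0, R = 22
2g' - 2 = 4*(2*0 - 2) + 22
2g' - 2 = 4*(-2) + 22
2g' - 2 = -8 + 22 = 14
2g' = 16
g' = 8

8


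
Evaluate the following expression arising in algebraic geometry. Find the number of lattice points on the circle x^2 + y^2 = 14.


Systematically check integer values of x where x^2 <= 14.
For each valid x, check if 14 - x^2 is a perfect square.
Total integer solutions found: 0

0


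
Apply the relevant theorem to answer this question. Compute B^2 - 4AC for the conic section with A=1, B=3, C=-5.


The discriminant of a conic Ax^2 + Bxy + Cy^2 + ... = 0 is B^2 - 4AC.
B^2 = 3^2 = 9
4AC = 4*1*(-5) = -20
Discriminant = 9 + 20 = 29

29


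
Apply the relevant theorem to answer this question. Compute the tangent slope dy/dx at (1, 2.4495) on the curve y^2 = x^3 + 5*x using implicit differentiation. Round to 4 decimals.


Using implicit differentiation of y^2 = x^3 + 5*x:
2y * dy/dx = 3x^2 + 5
dy/dx = (3x^2 + 5)/(2y)
Numerator: 3*1^2 + 5 = 8
Denominator: 2*2.4495 = 4.899
dy/dx = 8/4.899 = 1.6330

1.6330


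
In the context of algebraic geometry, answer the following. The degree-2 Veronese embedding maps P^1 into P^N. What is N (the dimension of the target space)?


The Veronese embedding v_d: P^n -> P^N maps each point to all
degree-d monomials in n+1 homogeneous coordinates.
N = C(n+d, d) - 1
N = C(1+2, 2) - 1
N = C(3, 2) - 1
C(3, 2) = 3
N = 3 - 1 = 2

2


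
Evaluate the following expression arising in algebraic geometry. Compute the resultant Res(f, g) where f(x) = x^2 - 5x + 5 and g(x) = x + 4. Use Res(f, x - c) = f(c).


For Res(f, x - c), we evaluate f at x = c.
f(-4) = (-4)^2 - 5*(-4) + 5
= 16 + 20 + 5
= 36 + 5 = 41
Res(f, g) = 41

41


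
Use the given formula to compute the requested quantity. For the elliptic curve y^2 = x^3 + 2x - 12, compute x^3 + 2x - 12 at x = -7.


Compute x^3 + 2x - 12 at x = -7:
x^3 = (-7)^3 = -343
2*x = 2*(-7) = -14
Sum: -343 - 14 - 12 = -369

-369


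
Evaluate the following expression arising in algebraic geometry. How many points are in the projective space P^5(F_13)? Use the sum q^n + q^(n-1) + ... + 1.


P^5(F_13) has (q^(n+1) - 1)/(q - 1) points.
= 13^5 + 13^4 + 13^3 + 13^2 + 13^1 + 13^0
= 371293 + 28561 + 2197 + 169 + 13 + 1
= 402234

402234


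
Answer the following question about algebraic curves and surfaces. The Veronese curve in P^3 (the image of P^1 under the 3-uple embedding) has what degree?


The rational normal curve in P^3 is the image of P^1 under the 3-uple Veronese.
A general hyperplane in P^3 pulls back to a degree-3 form on P^1, which has 3 zeros,
so the curve meets a general hyperplane in 3 points. Degree = 3.

3


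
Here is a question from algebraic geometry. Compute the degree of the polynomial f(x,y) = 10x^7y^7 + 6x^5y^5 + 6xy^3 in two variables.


Examine each term for its total degree (sum of exponents).
  Term '10x^7y^7' has total degree 7+7 = 14.
  Term '6x^5y^5' has total degree 5+5 = 10.
  Term '6xy^3' has total degree 1+3 = 4.
The maximum total degree among all terms is 14.

14


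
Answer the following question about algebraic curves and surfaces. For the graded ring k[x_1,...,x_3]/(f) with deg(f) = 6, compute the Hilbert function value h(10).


For R = k[x_1,...,x_n]/(f) with f homogeneous of degree e:
The Hilbert series is (1 - t^e)/(1 - t)^n.
So h(d) = C(d+n-1, n-1) - C(d-e+n-1, n-1) for d >= e.
With n=3, e=6, d=10:
C(10+3-1, 3-1) = C(12, 2) = 66
C(10-6+3-1, 3-1) = C(6, 2) = 15
h(10) = 66 - 15 = 51

51


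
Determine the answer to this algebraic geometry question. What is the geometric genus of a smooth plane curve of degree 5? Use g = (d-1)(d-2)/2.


Using the genus formula for smooth plane curves:
g = (d-1)(d-2)/2
g = (5-1)(5-2)/2
g = 4*3/2
g = 12/2 = 6

6


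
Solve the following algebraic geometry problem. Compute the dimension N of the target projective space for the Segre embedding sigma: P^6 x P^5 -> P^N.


The Segre embedding maps P^m x P^n into P^N via
all products of coordinates from each factor.
N = (m+1)(n+1) - 1
N = (6+1)(5+1) - 1
N = 7*6 - 1
N = 42 - 1 = 41

41


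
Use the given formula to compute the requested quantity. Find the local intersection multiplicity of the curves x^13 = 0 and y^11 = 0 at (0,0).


The intersection multiplicity of V(x^a) and V(y^b) at the origin is:
I(O; V(x^13), V(y^11)) = dim_k(k[x,y]/(x^13, y^11))
A basis for k[x,y]/(x^13, y^11) is the set of monomials x^i * y^j
where 0 <= i < 13 and 0 <= j < 11.
The number of such monomials is 13 * 11 = 143

143


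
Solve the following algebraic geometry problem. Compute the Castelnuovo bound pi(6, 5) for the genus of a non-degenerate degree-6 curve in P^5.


Castelnuovo's bound: write d - 1 = m(r-1) + epsilon with 0 <= epsilon < r-1.
d - 1 = 6 - 1 = 5
r - 1 = 5 - 1 = 4
5 = 1*4 + 1, so m = 1, epsilon = 1
pi(d, r) = m(m-1)(r-1)/2 + m*epsilon
= 1*0*4/2 + 1*1
= 0/2 + 1
= 0 + 1 = 1

1


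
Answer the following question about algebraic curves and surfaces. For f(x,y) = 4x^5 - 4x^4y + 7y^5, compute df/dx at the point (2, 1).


df/dx = 5*4*x^4 + 4*(-4)*x^3*y
At (2,1): 5*4*2^4 + 4*(-4)*2^3*1
= 320 - 128
= 192

192


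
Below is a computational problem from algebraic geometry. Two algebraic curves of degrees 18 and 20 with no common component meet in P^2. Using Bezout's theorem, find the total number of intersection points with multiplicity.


Bezout's theorem states the intersection count equals the product of degrees.
Intersection count = 18 * 20 = 360

360


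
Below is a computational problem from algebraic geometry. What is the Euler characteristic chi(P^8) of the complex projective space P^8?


The complex projective space P^8 has one cell in each even real dimension 0, 2, ..., 16.
The cohomology groups are H^{2k}(P^8) = Z for k = 0,...,8, and 0 otherwise.
Euler characteristic = sum of Betti numbers = 1 per even-dimensional cohomology group.
chi(P^8) = 8 + 1 = 9

9


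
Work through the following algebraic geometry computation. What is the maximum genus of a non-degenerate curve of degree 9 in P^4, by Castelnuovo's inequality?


Castelnuovo's bound: write d - 1 = m(r-1) + epsilon with 0 <= epsilon < r-1.
d - 1 = 9 - 1 = 8
r - 1 = 4 - 1 = 3
8 = 2*3 + 2, so m = 2, epsilon = 2
pi(d, r) = m(m-1)(r-1)/2 + m*epsilon
= 2*1*3/2 + 2*2
= 6/2 + 4
= 3 + 4 = 7

7


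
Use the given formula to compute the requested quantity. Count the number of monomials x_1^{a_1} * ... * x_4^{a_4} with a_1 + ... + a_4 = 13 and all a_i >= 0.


The number of degree-13 monomials in 4 variables is C(d+n-1, n-1).
= C(13+4-1, 4-1) = C(16, 3)
= 560

560


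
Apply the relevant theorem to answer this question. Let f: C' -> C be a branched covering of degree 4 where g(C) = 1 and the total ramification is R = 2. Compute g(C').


Riemann-Hurwitz formula: 2g' - 2 = d(2g - 2) + R
Given: d = 4, g = 1, R = 2
2g' - 2 = 4*(2*1 - 2) + 2
2g' - 2 = 4*0 + 2
2g' - 2 = 0 + 2 = 2
2g' = 4
g' = 2

2


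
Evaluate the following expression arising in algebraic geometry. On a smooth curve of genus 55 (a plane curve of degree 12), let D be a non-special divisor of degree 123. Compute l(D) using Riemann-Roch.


First, compute the genus of a smooth plane curve of degree 12:
g = (d-1)(d-2)/2 = (12-1)(12-2)/2 = 55
For a non-special divisor D (i.e., h^1(D) = 0), Riemann-Roch gives:
l(D) = deg(D) - g + 1
Since deg(D) = 123 >= 2g - 1 = 109, D is non-special.
l(D) = 123 - 55 + 1 = 69

69


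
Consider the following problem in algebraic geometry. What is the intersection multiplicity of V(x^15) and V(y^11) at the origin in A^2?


The intersection multiplicity of V(x^a) and V(y^b) at the origin is:
I(O; V(x^15), V(y^11)) = dim_k(k[x,y]/(x^15, y^11))
A basis for k[x,y]/(x^15, y^11) is the set of monomials x^i * y^j
where 0 <= i < 15 and 0 <= j < 11.
The number of such monomials is 15 * 11 = 165

165


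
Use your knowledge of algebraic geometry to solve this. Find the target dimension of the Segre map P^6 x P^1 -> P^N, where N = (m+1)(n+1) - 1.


The Segre embedding maps P^m x P^n into P^N via
all products of coordinates from each factor.
N = (m+1)(n+1) - 1
N = (6+1)(1+1) - 1
N = 7*2 - 1
N = 14 - 1 = 13

13


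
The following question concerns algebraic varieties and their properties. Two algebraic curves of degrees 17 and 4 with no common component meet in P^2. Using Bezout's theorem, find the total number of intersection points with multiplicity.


Bezout's theorem states the intersection count equals the product of degrees.
Intersection count = 17 * 4 = 68

68


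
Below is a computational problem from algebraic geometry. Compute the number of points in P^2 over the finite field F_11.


P^2(F_11) has (q^(n+1) - 1)/(q - 1) points.
= 11^2 + 11^1 + 11^0
= 121 + 11 + 1
= 133

133


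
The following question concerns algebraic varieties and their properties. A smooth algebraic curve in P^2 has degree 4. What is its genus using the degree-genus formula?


Using the genus formula for smooth plane curves:
g = (d-1)(d-2)/2
g = (4-1)(4-2)/2
g = 3*2/2
g = 6/2 = 3

3


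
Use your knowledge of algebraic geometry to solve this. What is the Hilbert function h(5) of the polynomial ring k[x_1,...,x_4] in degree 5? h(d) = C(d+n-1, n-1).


The Hilbert function for the polynomial ring in 4 variables is:
h(d) = C(d+n-1, n-1)
h(5) = C(5+4-1, 4-1) = C(8, 3)
= 8! / (3! * 5!)
= 56

56


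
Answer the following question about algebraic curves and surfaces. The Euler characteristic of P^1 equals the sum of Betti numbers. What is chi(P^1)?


The complex projective space P^1 has one cell in each even real dimension 0, 2, ..., 2.
The cohomology groups are H^{2k}(P^1) = Z for k = 0,...,1, and 0 otherwise.
Euler characteristic = sum of Betti numbers = 1 per even-dimensional cohomology group.
chi(P^1) = 1 + 1 = 2

2


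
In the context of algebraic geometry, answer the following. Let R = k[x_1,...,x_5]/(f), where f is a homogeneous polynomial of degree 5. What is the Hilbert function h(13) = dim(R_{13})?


For R = k[x_1,...,x_n]/(f) with f homogeneous of degree e:
The Hilbert series is (1 - t^e)/(1 - t)^n.
So h(d) = C(d+n-1, n-1) - C(d-e+n-1, n-1) for d >= e.
With n=5, e=5, d=13:
C(13+5-1, 5-1) = C(17, 4) = 2380
C(13-5+5-1, 5-1) = C(12, 4) = 495
h(13) = 2380 - 495 = 1885

1885
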